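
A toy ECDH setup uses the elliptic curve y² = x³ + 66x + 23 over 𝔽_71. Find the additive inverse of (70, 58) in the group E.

(70, 13)

-(70, 58) = (70, -58 mod 71) = (70, 13).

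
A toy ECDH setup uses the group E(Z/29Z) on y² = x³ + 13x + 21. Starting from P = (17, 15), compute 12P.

(19, 14)

Double-and-add on 12 = (1100)₂. Start with P = (17, 15) for the leading 1-bit.
double: tangent at (17, 15): λ = (3·17² + 13)/(2·15) ≡ 10/1. 1⁻¹ ≡ 1 (mod 29), so λ ≡ 10·1 ≡ 10.
  x = λ² - 17 - 17 = 100 - 34 ≡ 8; y = λ·(17 - 8) - 15 ≡ 17. → (8, 17)
add P: (8, 17) + (17, 15). λ = (15 - 17)/(17 - 8) ≡ 27/9 mod 29. 9⁻¹ ≡ 13 (mod 29) since 9·13 = 117 ≡ 1, so λ ≡ 3.
  x = λ² - 8 - 17 = 9 - 25 ≡ 13; y = λ·(8 - 13) - 17 ≡ 26. → (13, 26)
double: tangent at (13, 26): λ = (3·13² + 13)/(2·26) ≡ 27/23. 23⁻¹ ≡ 24 (mod 29), so λ ≡ 27·24 ≡ 10.
  x = λ² - 13 - 13 = 100 - 26 ≡ 16; y = λ·(13 - 16) - 26 ≡ 2. → (16, 2)
double: tangent at (16, 2): λ = (3·16² + 13)/(2·2) ≡ 27/4. 4⁻¹ ≡ 22 (mod 29), so λ ≡ 27·22 ≡ 14.
  x = λ² - 16 - 16 = 196 - 32 ≡ 19; y = λ·(16 - 19) - 2 ≡ 14. → (19, 14)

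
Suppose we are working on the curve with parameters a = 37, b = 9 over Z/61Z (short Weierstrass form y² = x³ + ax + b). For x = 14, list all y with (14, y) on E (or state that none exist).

x³ + 37x + 9 = 3271 ≡ 38 (mod 61).
38 is a non-residue mod 61; no y exists.

none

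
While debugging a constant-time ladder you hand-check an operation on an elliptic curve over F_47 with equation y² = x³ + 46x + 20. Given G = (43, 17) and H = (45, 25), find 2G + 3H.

(29, 38)

First 2G:
Repeated addition: build up to 2G.
2G: tangent at (43, 17): λ = (3·43² + 46)/(2·17) ≡ 0/34. 34⁻¹ ≡ 18 (mod 47) since 34·18 = 612 ≡ 1, so λ ≡ 0·18 ≡ 0.
  x = λ² - 43 - 43 = 0 - 86 ≡ 8; y = λ·(43 - 8) - 17 ≡ 30. → (8, 30)
2G = (8, 30).
Next 3H:
Repeated addition: build up to 3H.
2H: tangent at (45, 25): λ = (3·45² + 46)/(2·25) ≡ 11/3. 3⁻¹ ≡ 16 (mod 47), so λ ≡ 11·16 ≡ 35.
  x = λ² - 45 - 45 = 1225 - 90 ≡ 7; y = λ·(45 - 7) - 25 ≡ 36. → (7, 36)
3H: (7, 36) + (45, 25). λ = (25 - 36)/(45 - 7) ≡ 36/38 mod 47. 38⁻¹ ≡ 26 (mod 47) since 38·26 = 988 ≡ 1, so λ ≡ 43.
  x = λ² - 7 - 45 = 1849 - 52 ≡ 11; y = λ·(7 - 11) - 36 ≡ 27. → (11, 27)
3H = (11, 27).
Finally 2G + 3H:
(8, 30) + (11, 27). λ = (27 - 30)/(11 - 8) ≡ 44/3 mod 47. 3⁻¹ ≡ 16 (mod 47) since 3·16 = 48 ≡ 1, so λ ≡ 46.
  x = λ² - 8 - 11 = 2116 - 19 ≡ 29; y = λ·(8 - 29) - 30 ≡ 38. → (29, 38)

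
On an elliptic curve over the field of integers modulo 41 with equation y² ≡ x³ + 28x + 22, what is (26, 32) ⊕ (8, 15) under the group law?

(27, 24)

(26, 32) + (8, 15). λ = (15 - 32)/(8 - 26) ≡ 24/23 mod 41. 23⁻¹ ≡ 25 (mod 41) since 23·25 = 575 ≡ 1, so λ ≡ 26.
  x = λ² - 26 - 8 = 676 - 34 ≡ 27; y = λ·(26 - 27) - 32 ≡ 24. → (27, 24)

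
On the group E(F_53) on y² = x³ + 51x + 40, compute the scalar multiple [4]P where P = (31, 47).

(5, 46)

Double-and-add on 4 = (100)₂. Start with P = (31, 47) for the leading 1-bit.
double: tangent at (31, 47): λ = (3·31² + 51)/(2·47) ≡ 19/41. 41⁻¹ ≡ 22 (mod 53), so λ ≡ 19·22 ≡ 47.
  x = λ² - 31 - 31 = 2209 - 62 ≡ 27; y = λ·(31 - 27) - 47 ≡ 35. → (27, 35)
double: tangent at (27, 35): λ = (3·27² + 51)/(2·35) ≡ 12/17. 17⁻¹ ≡ 25 (mod 53) since 17·25 = 425 ≡ 1, so λ ≡ 12·25 ≡ 35.
  x = λ² - 27 - 27 = 1225 - 54 ≡ 5; y = λ·(27 - 5) - 35 ≡ 46. → (5, 46)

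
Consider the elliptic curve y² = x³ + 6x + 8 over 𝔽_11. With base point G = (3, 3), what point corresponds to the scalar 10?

(3, 3)

Repeated addition: build up to 10G.
2G: tangent at (3, 3): λ = (3·3² + 6)/(2·3) ≡ 0/6. 6⁻¹ ≡ 2 (mod 11), so λ ≡ 0·2 ≡ 0.
  x = λ² - 3 - 3 = 0 - 6 ≡ 5; y = λ·(3 - 5) - 3 ≡ 8. → (5, 8)
3G: (5, 8) + (3, 3). λ = (3 - 8)/(3 - 5) ≡ 6/9 mod 11. 9⁻¹ ≡ 5 (mod 11), so λ ≡ 8.
  x = λ² - 5 - 3 = 64 - 8 ≡ 1; y = λ·(5 - 1) - 8 ≡ 2. → (1, 2)
4G: (1, 2) + (3, 3). λ = (3 - 2)/(3 - 1) ≡ 1/2 mod 11. 2⁻¹ ≡ 6 (mod 11) since 2·6 = 12 ≡ 1, so λ ≡ 6.
  x = λ² - 1 - 3 = 36 - 4 ≡ 10; y = λ·(1 - 10) - 2 ≡ 10. → (10, 10)
5G: (10, 10) + (3, 3). λ = (3 - 10)/(3 - 10) ≡ 4/4 mod 11. 4⁻¹ ≡ 3 (mod 11), so λ ≡ 1.
  x = λ² - 10 - 3 = 1 - 13 ≡ 10; y = λ·(10 - 10) - 10 ≡ 1. → (10, 1)
6G: (10, 1) + (3, 3). λ = (3 - 1)/(3 - 10) ≡ 2/4 mod 11. 4⁻¹ ≡ 3 (mod 11), so λ ≡ 6.
  x = λ² - 10 - 3 = 36 - 13 ≡ 1; y = λ·(10 - 1) - 1 ≡ 9. → (1, 9)
7G: (1, 9) + (3, 3). λ = (3 - 9)/(3 - 1) ≡ 5/2 mod 11. 2⁻¹ ≡ 6 (mod 11), so λ ≡ 8.
  x = λ² - 1 - 3 = 64 - 4 ≡ 5; y = λ·(1 - 5) - 9 ≡ 3. → (5, 3)
8G: (5, 3) + (3, 3). λ = (3 - 3)/(3 - 5) ≡ 0/9 mod 11. 9⁻¹ ≡ 5 (mod 11) since 9·5 = 45 ≡ 1, so λ ≡ 0.
  x = λ² - 5 - 3 = 0 - 8 ≡ 3; y = λ·(5 - 3) - 3 ≡ 8. → (3, 8)
9G: (3, 8) + (3, 3): same x and y₁ ≡ -y₂, so the sum is the point at infinity.
10G: the point at infinity + (3, 3) = (3, 3) (identity).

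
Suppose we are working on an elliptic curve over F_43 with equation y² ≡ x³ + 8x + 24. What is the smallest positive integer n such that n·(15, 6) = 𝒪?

7

2P: tangent at (15, 6): λ = (3·15² + 8)/(2·6) ≡ 38/12. 12⁻¹ ≡ 18 (mod 43) since 12·18 = 216 ≡ 1, so λ ≡ 38·18 ≡ 39.
  x = λ² - 15 - 15 = 1521 - 30 ≡ 29; y = λ·(15 - 29) - 6 ≡ 7. → (29, 7)
3P: (29, 7) + (15, 6). λ = (6 - 7)/(15 - 29) ≡ 42/29 mod 43. 29⁻¹ ≡ 3 (mod 43), so λ ≡ 40.
  x = λ² - 29 - 15 = 1600 - 44 ≡ 8; y = λ·(29 - 8) - 7 ≡ 16. → (8, 16)
4P: (8, 16) + (15, 6). λ = (6 - 16)/(15 - 8) ≡ 33/7 mod 43. 7⁻¹ ≡ 37 (mod 43) since 7·37 = 259 ≡ 1, so λ ≡ 17.
  x = λ² - 8 - 15 = 289 - 23 ≡ 8; y = λ·(8 - 8) - 16 ≡ 27. → (8, 27)
5P: (8, 27) + (15, 6). λ = (6 - 27)/(15 - 8) ≡ 22/7 mod 43. 7⁻¹ ≡ 37 (mod 43) since 7·37 = 259 ≡ 1, so λ ≡ 40.
  x = λ² - 8 - 15 = 1600 - 23 ≡ 29; y = λ·(8 - 29) - 27 ≡ 36. → (29, 36)
6P: (29, 36) + (15, 6). λ = (6 - 36)/(15 - 29) ≡ 13/29 mod 43. 29⁻¹ ≡ 3 (mod 43), so λ ≡ 39.
  x = λ² - 29 - 15 = 1521 - 44 ≡ 15; y = λ·(29 - 15) - 36 ≡ 37. → (15, 37)
7P: (15, 37) + (15, 6): same x and y₁ ≡ -y₂, so the sum is 𝒪.
7P = 𝒪, so the order is 7.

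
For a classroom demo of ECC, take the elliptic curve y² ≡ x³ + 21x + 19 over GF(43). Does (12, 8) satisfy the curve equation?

yes

y² = 8² ≡ 21; x³ + 21x + 19 = 1999 ≡ 21 (mod 43). 21 = 21.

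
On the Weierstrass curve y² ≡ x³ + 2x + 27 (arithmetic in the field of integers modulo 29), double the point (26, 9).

tangent at (26, 9): λ = (3·26² + 2)/(2·9) ≡ 0/18. 18⁻¹ ≡ 21 (mod 29), so λ ≡ 0·21 ≡ 0.
  x = λ² - 26 - 26 = 0 - 52 ≡ 6; y = λ·(26 - 6) - 9 ≡ 20. → (6, 20)

(6, 20)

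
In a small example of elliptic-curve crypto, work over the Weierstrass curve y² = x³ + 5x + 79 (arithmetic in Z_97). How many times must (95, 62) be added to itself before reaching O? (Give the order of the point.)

9

2P: tangent at (95, 62): λ = (3·95² + 5)/(2·62) ≡ 17/27. 27⁻¹ ≡ 18 (mod 97), so λ ≡ 17·18 ≡ 15.
  x = λ² - 95 - 95 = 225 - 190 ≡ 35; y = λ·(95 - 35) - 62 ≡ 62. → (35, 62)
3P: (35, 62) + (95, 62). λ = (62 - 62)/(95 - 35) ≡ 0/60 mod 97. 60⁻¹ ≡ 76 (mod 97) since 60·76 = 4560 ≡ 1, so λ ≡ 0.
  x = λ² - 35 - 95 = 0 - 130 ≡ 64; y = λ·(35 - 64) - 62 ≡ 35. → (64, 35)
4P: (64, 35) + (95, 62). λ = (62 - 35)/(95 - 64) ≡ 27/31 mod 97. 31⁻¹ ≡ 72 (mod 97) since 31·72 = 2232 ≡ 1, so λ ≡ 4.
  x = λ² - 64 - 95 = 16 - 159 ≡ 51; y = λ·(64 - 51) - 35 ≡ 17. → (51, 17)
5P: (51, 17) + (95, 62). λ = (62 - 17)/(95 - 51) ≡ 45/44 mod 97. 44⁻¹ ≡ 86 (mod 97) since 44·86 = 3784 ≡ 1, so λ ≡ 87.
  x = λ² - 51 - 95 = 7569 - 146 ≡ 51; y = λ·(51 - 51) - 17 ≡ 80. → (51, 80)
6P: (51, 80) + (95, 62). λ = (62 - 80)/(95 - 51) ≡ 79/44 mod 97. 44⁻¹ ≡ 86 (mod 97) since 44·86 = 3784 ≡ 1, so λ ≡ 4.
  x = λ² - 51 - 95 = 16 - 146 ≡ 64; y = λ·(51 - 64) - 80 ≡ 62. → (64, 62)
7P: (64, 62) + (95, 62). λ = (62 - 62)/(95 - 64) ≡ 0/31 mod 97. 31⁻¹ ≡ 72 (mod 97) since 31·72 = 2232 ≡ 1, so λ ≡ 0.
  x = λ² - 64 - 95 = 0 - 159 ≡ 35; y = λ·(64 - 35) - 62 ≡ 35. → (35, 35)
8P: (35, 35) + (95, 62). λ = (62 - 35)/(95 - 35) ≡ 27/60 mod 97. 60⁻¹ ≡ 76 (mod 97) since 60·76 = 4560 ≡ 1, so λ ≡ 15.
  x = λ² - 35 - 95 = 225 - 130 ≡ 95; y = λ·(35 - 95) - 35 ≡ 35. → (95, 35)
9P: (95, 35) + (95, 62): same x and y₁ ≡ -y₂, so the sum is O.
9P = O, so the order is 9.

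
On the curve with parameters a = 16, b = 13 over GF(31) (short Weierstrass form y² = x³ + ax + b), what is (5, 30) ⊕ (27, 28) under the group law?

(5, 30) + (27, 28). λ = (28 - 30)/(27 - 5) ≡ 29/22 mod 31. 22⁻¹ ≡ 24 (mod 31), so λ ≡ 14.
  x = λ² - 5 - 27 = 196 - 32 ≡ 9; y = λ·(5 - 9) - 30 ≡ 7. → (9, 7)

(9, 7)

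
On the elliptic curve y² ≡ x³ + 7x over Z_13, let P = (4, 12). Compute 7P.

(4, 12)

Repeated addition: build up to 7P.
2P: tangent at (4, 12): λ = (3·4² + 7)/(2·12) ≡ 3/11. 11⁻¹ ≡ 6 (mod 13), so λ ≡ 3·6 ≡ 5.
  x = λ² - 4 - 4 = 25 - 8 ≡ 4; y = λ·(4 - 4) - 12 ≡ 1. → (4, 1)
3P: (4, 1) + (4, 12): same x and y₁ ≡ -y₂, so the sum is 𝒪.
4P: 𝒪 + (4, 12) = (4, 12) (identity).
5P: tangent at (4, 12): λ = (3·4² + 7)/(2·12) ≡ 3/11. 11⁻¹ ≡ 6 (mod 13), so λ ≡ 3·6 ≡ 5.
  x = λ² - 4 - 4 = 25 - 8 ≡ 4; y = λ·(4 - 4) - 12 ≡ 1. → (4, 1)
6P: (4, 1) + (4, 12): same x and y₁ ≡ -y₂, so the sum is 𝒪.
7P: 𝒪 + (4, 12) = (4, 12) (identity).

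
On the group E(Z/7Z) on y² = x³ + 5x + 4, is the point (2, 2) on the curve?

no

y² = 2² ≡ 4; x³ + 5x + 4 = 22 ≡ 1 (mod 7). 4 ≠ 1.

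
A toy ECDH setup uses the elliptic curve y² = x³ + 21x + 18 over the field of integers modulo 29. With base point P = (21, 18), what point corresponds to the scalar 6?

O

Double-and-add on 6 = (110)₂. Start with P = (21, 18) for the leading 1-bit.
double: tangent at (21, 18): λ = (3·21² + 21)/(2·18) ≡ 10/7. 7⁻¹ ≡ 25 (mod 29) since 7·25 = 175 ≡ 1, so λ ≡ 10·25 ≡ 18.
  x = λ² - 21 - 21 = 324 - 42 ≡ 21; y = λ·(21 - 21) - 18 ≡ 11. → (21, 11)
add P: (21, 11) + (21, 18): same x and y₁ ≡ -y₂, so the sum is 𝒪.
double: 𝒪 + 𝒪 = 𝒪 (identity).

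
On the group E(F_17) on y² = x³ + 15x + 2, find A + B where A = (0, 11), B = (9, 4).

(0, 6)

(0, 11) + (9, 4). λ = (4 - 11)/(9 - 0) ≡ 10/9 mod 17. 9⁻¹ ≡ 2 (mod 17), so λ ≡ 3.
  x = λ² - 0 - 9 = 9 - 9 ≡ 0; y = λ·(0 - 0) - 11 ≡ 6. → (0, 6)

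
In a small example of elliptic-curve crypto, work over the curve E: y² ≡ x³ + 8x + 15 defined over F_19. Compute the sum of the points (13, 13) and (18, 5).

(5, 16)

(13, 13) + (18, 5). λ = (5 - 13)/(18 - 13) ≡ 11/5 mod 19. 5⁻¹ ≡ 4 (mod 19), so λ ≡ 6.
  x = λ² - 13 - 18 = 36 - 31 ≡ 5; y = λ·(13 - 5) - 13 ≡ 16. → (5, 16)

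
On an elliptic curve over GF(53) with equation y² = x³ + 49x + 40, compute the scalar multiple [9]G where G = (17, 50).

Repeated addition: build up to 9G.
2G: tangent at (17, 50): λ = (3·17² + 49)/(2·50) ≡ 15/47. 47⁻¹ ≡ 44 (mod 53), so λ ≡ 15·44 ≡ 24.
  x = λ² - 17 - 17 = 576 - 34 ≡ 12; y = λ·(17 - 12) - 50 ≡ 17. → (12, 17)
3G: (12, 17) + (17, 50). λ = (50 - 17)/(17 - 12) ≡ 33/5 mod 53. 5⁻¹ ≡ 32 (mod 53), so λ ≡ 49.
  x = λ² - 12 - 17 = 2401 - 29 ≡ 40; y = λ·(12 - 40) - 17 ≡ 42. → (40, 42)
4G: (40, 42) + (17, 50). λ = (50 - 42)/(17 - 40) ≡ 8/30 mod 53. 30⁻¹ ≡ 23 (mod 53), so λ ≡ 25.
  x = λ² - 40 - 17 = 625 - 57 ≡ 38; y = λ·(40 - 38) - 42 ≡ 8. → (38, 8)
5G: (38, 8) + (17, 50). λ = (50 - 8)/(17 - 38) ≡ 42/32 mod 53. 32⁻¹ ≡ 5 (mod 53), so λ ≡ 51.
  x = λ² - 38 - 17 = 2601 - 55 ≡ 2; y = λ·(38 - 2) - 8 ≡ 26. → (2, 26)
6G: (2, 26) + (17, 50). λ = (50 - 26)/(17 - 2) ≡ 24/15 mod 53. 15⁻¹ ≡ 46 (mod 53) since 15·46 = 690 ≡ 1, so λ ≡ 44.
  x = λ² - 2 - 17 = 1936 - 19 ≡ 9; y = λ·(2 - 9) - 26 ≡ 37. → (9, 37)
7G: (9, 37) + (17, 50). λ = (50 - 37)/(17 - 9) ≡ 13/8 mod 53. 8⁻¹ ≡ 20 (mod 53) since 8·20 = 160 ≡ 1, so λ ≡ 48.
  x = λ² - 9 - 17 = 2304 - 26 ≡ 52; y = λ·(9 - 52) - 37 ≡ 19. → (52, 19)
8G: (52, 19) + (17, 50). λ = (50 - 19)/(17 - 52) ≡ 31/18 mod 53. 18⁻¹ ≡ 3 (mod 53), so λ ≡ 40.
  x = λ² - 52 - 17 = 1600 - 69 ≡ 47; y = λ·(52 - 47) - 19 ≡ 22. → (47, 22)
9G: (47, 22) + (17, 50). λ = (50 - 22)/(17 - 47) ≡ 28/23 mod 53. 23⁻¹ ≡ 30 (mod 53), so λ ≡ 45.
  x = λ² - 47 - 17 = 2025 - 64 ≡ 0; y = λ·(47 - 0) - 22 ≡ 26. → (0, 26)

(0, 26)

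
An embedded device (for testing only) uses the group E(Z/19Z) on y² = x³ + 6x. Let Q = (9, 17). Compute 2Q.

tangent at (9, 17): λ = (3·9² + 6)/(2·17) ≡ 2/15. 15⁻¹ ≡ 14 (mod 19), so λ ≡ 2·14 ≡ 9.
  x = λ² - 9 - 9 = 81 - 18 ≡ 6; y = λ·(9 - 6) - 17 ≡ 10. → (6, 10)

(6, 10)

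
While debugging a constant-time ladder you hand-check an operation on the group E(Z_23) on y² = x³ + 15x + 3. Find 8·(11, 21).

Write G = (11, 21).
Repeated addition: build up to 8G.
2G: tangent at (11, 21): λ = (3·11² + 15)/(2·21) ≡ 10/19. 19⁻¹ ≡ 17 (mod 23), so λ ≡ 10·17 ≡ 9.
  x = λ² - 11 - 11 = 81 - 22 ≡ 13; y = λ·(11 - 13) - 21 ≡ 7. → (13, 7)
3G: (13, 7) + (11, 21). λ = (21 - 7)/(11 - 13) ≡ 14/21 mod 23. 21⁻¹ ≡ 11 (mod 23), so λ ≡ 16.
  x = λ² - 13 - 11 = 256 - 24 ≡ 2; y = λ·(13 - 2) - 7 ≡ 8. → (2, 8)
4G: (2, 8) + (11, 21). λ = (21 - 8)/(11 - 2) ≡ 13/9 mod 23. 9⁻¹ ≡ 18 (mod 23) since 9·18 = 162 ≡ 1, so λ ≡ 4.
  x = λ² - 2 - 11 = 16 - 13 ≡ 3; y = λ·(2 - 3) - 8 ≡ 11. → (3, 11)
5G: (3, 11) + (11, 21). λ = (21 - 11)/(11 - 3) ≡ 10/8 mod 23. 8⁻¹ ≡ 3 (mod 23) since 8·3 = 24 ≡ 1, so λ ≡ 7.
  x = λ² - 3 - 11 = 49 - 14 ≡ 12; y = λ·(3 - 12) - 11 ≡ 18. → (12, 18)
6G: (12, 18) + (11, 21). λ = (21 - 18)/(11 - 12) ≡ 3/22 mod 23. 22⁻¹ ≡ 22 (mod 23), so λ ≡ 20.
  x = λ² - 12 - 11 = 400 - 23 ≡ 9; y = λ·(12 - 9) - 18 ≡ 19. → (9, 19)
7G: (9, 19) + (11, 21). λ = (21 - 19)/(11 - 9) ≡ 2/2 mod 23. 2⁻¹ ≡ 12 (mod 23), so λ ≡ 1.
  x = λ² - 9 - 11 = 1 - 20 ≡ 4; y = λ·(9 - 4) - 19 ≡ 9. → (4, 9)
8G: (4, 9) + (11, 21). λ = (21 - 9)/(11 - 4) ≡ 12/7 mod 23. 7⁻¹ ≡ 10 (mod 23), so λ ≡ 5.
  x = λ² - 4 - 11 = 25 - 15 ≡ 10; y = λ·(4 - 10) - 9 ≡ 7. → (10, 7)

(10, 7)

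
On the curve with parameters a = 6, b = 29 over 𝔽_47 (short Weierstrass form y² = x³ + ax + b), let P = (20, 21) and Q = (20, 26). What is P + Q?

O

The two points share x = 20 and their y-coordinates satisfy 21 + 26 ≡ 0 (mod 47), so they are inverses. Their sum is ∞.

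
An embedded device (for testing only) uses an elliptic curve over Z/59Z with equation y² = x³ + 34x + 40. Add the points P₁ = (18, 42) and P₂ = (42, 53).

(18, 42) + (42, 53). λ = (53 - 42)/(42 - 18) ≡ 11/24 mod 59. 24⁻¹ ≡ 32 (mod 59), so λ ≡ 57.
  x = λ² - 18 - 42 = 3249 - 60 ≡ 3; y = λ·(18 - 3) - 42 ≡ 46. → (3, 46)

(3, 46)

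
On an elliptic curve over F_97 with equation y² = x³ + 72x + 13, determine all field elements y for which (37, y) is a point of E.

x³ + 72x + 13 = 53330 ≡ 77 (mod 97).
77 is a non-residue mod 97; no y exists.

none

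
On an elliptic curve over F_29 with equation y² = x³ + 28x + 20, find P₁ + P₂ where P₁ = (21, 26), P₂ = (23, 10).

(20, 24)

(21, 26) + (23, 10). λ = (10 - 26)/(23 - 21) ≡ 13/2 mod 29. 2⁻¹ ≡ 15 (mod 29) since 2·15 = 30 ≡ 1, so λ ≡ 21.
  x = λ² - 21 - 23 = 441 - 44 ≡ 20; y = λ·(21 - 20) - 26 ≡ 24. → (20, 24)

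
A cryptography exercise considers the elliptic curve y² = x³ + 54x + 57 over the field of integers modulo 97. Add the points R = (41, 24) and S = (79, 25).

(41, 24) + (79, 25). λ = (25 - 24)/(79 - 41) ≡ 1/38 mod 97. 38⁻¹ ≡ 23 (mod 97), so λ ≡ 23.
  x = λ² - 41 - 79 = 529 - 120 ≡ 21; y = λ·(41 - 21) - 24 ≡ 48. → (21, 48)

(21, 48)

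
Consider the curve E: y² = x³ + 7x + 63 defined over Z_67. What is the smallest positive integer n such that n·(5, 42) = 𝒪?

10

2P: tangent at (5, 42): λ = (3·5² + 7)/(2·42) ≡ 15/17. 17⁻¹ ≡ 4 (mod 67), so λ ≡ 15·4 ≡ 60.
  x = λ² - 5 - 5 = 3600 - 10 ≡ 39; y = λ·(5 - 39) - 42 ≡ 62. → (39, 62)
3P: (39, 62) + (5, 42). λ = (42 - 62)/(5 - 39) ≡ 47/33 mod 67. 33⁻¹ ≡ 65 (mod 67), so λ ≡ 40.
  x = λ² - 39 - 5 = 1600 - 44 ≡ 15; y = λ·(39 - 15) - 62 ≡ 27. → (15, 27)
4P: (15, 27) + (5, 42). λ = (42 - 27)/(5 - 15) ≡ 15/57 mod 67. 57⁻¹ ≡ 20 (mod 67) since 57·20 = 1140 ≡ 1, so λ ≡ 32.
  x = λ² - 15 - 5 = 1024 - 20 ≡ 66; y = λ·(15 - 66) - 27 ≡ 16. → (66, 16)
5P: (66, 16) + (5, 42). λ = (42 - 16)/(5 - 66) ≡ 26/6 mod 67. 6⁻¹ ≡ 56 (mod 67), so λ ≡ 49.
  x = λ² - 66 - 5 = 2401 - 71 ≡ 52; y = λ·(66 - 52) - 16 ≡ 0. → (52, 0)
6P: (52, 0) + (5, 42). λ = (42 - 0)/(5 - 52) ≡ 42/20 mod 67. 20⁻¹ ≡ 57 (mod 67), so λ ≡ 49.
  x = λ² - 52 - 5 = 2401 - 57 ≡ 66; y = λ·(52 - 66) - 0 ≡ 51. → (66, 51)
7P: (66, 51) + (5, 42). λ = (42 - 51)/(5 - 66) ≡ 58/6 mod 67. 6⁻¹ ≡ 56 (mod 67), so λ ≡ 32.
  x = λ² - 66 - 5 = 1024 - 71 ≡ 15; y = λ·(66 - 15) - 51 ≡ 40. → (15, 40)
8P: (15, 40) + (5, 42). λ = (42 - 40)/(5 - 15) ≡ 2/57 mod 67. 57⁻¹ ≡ 20 (mod 67) since 57·20 = 1140 ≡ 1, so λ ≡ 40.
  x = λ² - 15 - 5 = 1600 - 20 ≡ 39; y = λ·(15 - 39) - 40 ≡ 5. → (39, 5)
9P: (39, 5) + (5, 42). λ = (42 - 5)/(5 - 39) ≡ 37/33 mod 67. 33⁻¹ ≡ 65 (mod 67), so λ ≡ 60.
  x = λ² - 39 - 5 = 3600 - 44 ≡ 5; y = λ·(39 - 5) - 5 ≡ 25. → (5, 25)
10P: (5, 25) + (5, 42): same x and y₁ ≡ -y₂, so the sum is 𝒪.
10P = 𝒪, so the order is 10.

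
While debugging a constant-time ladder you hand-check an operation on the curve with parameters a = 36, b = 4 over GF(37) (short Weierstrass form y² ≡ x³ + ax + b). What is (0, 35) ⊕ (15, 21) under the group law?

(1, 35)

(0, 35) + (15, 21). λ = (21 - 35)/(15 - 0) ≡ 23/15 mod 37. 15⁻¹ ≡ 5 (mod 37), so λ ≡ 4.
  x = λ² - 0 - 15 = 16 - 15 ≡ 1; y = λ·(0 - 1) - 35 ≡ 35. → (1, 35)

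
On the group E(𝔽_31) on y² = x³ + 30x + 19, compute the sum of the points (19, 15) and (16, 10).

(16, 21)

(19, 15) + (16, 10). λ = (10 - 15)/(16 - 19) ≡ 26/28 mod 31. 28⁻¹ ≡ 10 (mod 31) since 28·10 = 280 ≡ 1, so λ ≡ 12.
  x = λ² - 19 - 16 = 144 - 35 ≡ 16; y = λ·(19 - 16) - 15 ≡ 21. → (16, 21)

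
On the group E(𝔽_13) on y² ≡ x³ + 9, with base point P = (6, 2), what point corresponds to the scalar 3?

Repeated addition: build up to 3P.
2P: tangent at (6, 2): λ = (3·6² + 0)/(2·2) ≡ 4/4. 4⁻¹ ≡ 10 (mod 13) since 4·10 = 40 ≡ 1, so λ ≡ 4·10 ≡ 1.
  x = λ² - 6 - 6 = 1 - 12 ≡ 2; y = λ·(6 - 2) - 2 ≡ 2. → (2, 2)
3P: (2, 2) + (6, 2). λ = (2 - 2)/(6 - 2) ≡ 0/4 mod 13. 4⁻¹ ≡ 10 (mod 13) since 4·10 = 40 ≡ 1, so λ ≡ 0.
  x = λ² - 2 - 6 = 0 - 8 ≡ 5; y = λ·(2 - 5) - 2 ≡ 11. → (5, 11)

(5, 11)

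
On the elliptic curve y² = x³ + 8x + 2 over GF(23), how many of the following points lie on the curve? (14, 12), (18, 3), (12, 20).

(14, 12): 12² ≡ 6, rhs ≡ 6 → on.
(18, 3): 3² ≡ 9, rhs ≡ 21 → off.
(12, 20): 20² ≡ 9, rhs ≡ 9 → on.

2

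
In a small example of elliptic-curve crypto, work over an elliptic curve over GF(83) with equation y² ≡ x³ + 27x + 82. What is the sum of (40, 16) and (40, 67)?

The two points share x = 40 and their y-coordinates satisfy 16 + 67 ≡ 0 (mod 83), so they are inverses. Their sum is 𝒪.

O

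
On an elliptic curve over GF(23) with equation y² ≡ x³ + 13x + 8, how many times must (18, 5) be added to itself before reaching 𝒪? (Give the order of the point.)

2P: tangent at (18, 5): λ = (3·18² + 13)/(2·5) ≡ 19/10. 10⁻¹ ≡ 7 (mod 23) since 10·7 = 70 ≡ 1, so λ ≡ 19·7 ≡ 18.
  x = λ² - 18 - 18 = 324 - 36 ≡ 12; y = λ·(18 - 12) - 5 ≡ 11. → (12, 11)
3P: (12, 11) + (18, 5). λ = (5 - 11)/(18 - 12) ≡ 17/6 mod 23. 6⁻¹ ≡ 4 (mod 23) since 6·4 = 24 ≡ 1, so λ ≡ 22.
  x = λ² - 12 - 18 = 484 - 30 ≡ 17; y = λ·(12 - 17) - 11 ≡ 17. → (17, 17)
4P: (17, 17) + (18, 5). λ = (5 - 17)/(18 - 17) ≡ 11/1 mod 23. 1⁻¹ ≡ 1 (mod 23), so λ ≡ 11.
  x = λ² - 17 - 18 = 121 - 35 ≡ 17; y = λ·(17 - 17) - 17 ≡ 6. → (17, 6)
5P: (17, 6) + (18, 5). λ = (5 - 6)/(18 - 17) ≡ 22/1 mod 23. 1⁻¹ ≡ 1 (mod 23), so λ ≡ 22.
  x = λ² - 17 - 18 = 484 - 35 ≡ 12; y = λ·(17 - 12) - 6 ≡ 12. → (12, 12)
6P: (12, 12) + (18, 5). λ = (5 - 12)/(18 - 12) ≡ 16/6 mod 23. 6⁻¹ ≡ 4 (mod 23), so λ ≡ 18.
  x = λ² - 12 - 18 = 324 - 30 ≡ 18; y = λ·(12 - 18) - 12 ≡ 18. → (18, 18)
7P: (18, 18) + (18, 5): same x and y₁ ≡ -y₂, so the sum is 𝒪.
7P = 𝒪, so the order is 7.

7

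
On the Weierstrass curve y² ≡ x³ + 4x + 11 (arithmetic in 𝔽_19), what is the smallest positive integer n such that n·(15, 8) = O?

2P: tangent at (15, 8): λ = (3·15² + 4)/(2·8) ≡ 14/16. 16⁻¹ ≡ 6 (mod 19), so λ ≡ 14·6 ≡ 8.
  x = λ² - 15 - 15 = 64 - 30 ≡ 15; y = λ·(15 - 15) - 8 ≡ 11. → (15, 11)
3P: (15, 11) + (15, 8): same x and y₁ ≡ -y₂, so the sum is O.
3P = O, so the order is 3.

3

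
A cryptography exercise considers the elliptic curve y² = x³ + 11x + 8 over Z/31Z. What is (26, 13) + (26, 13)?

(7, 26)

tangent at (26, 13): λ = (3·26² + 11)/(2·13) ≡ 24/26. 26⁻¹ ≡ 6 (mod 31), so λ ≡ 24·6 ≡ 20.
  x = λ² - 26 - 26 = 400 - 52 ≡ 7; y = λ·(26 - 7) - 13 ≡ 26. → (7, 26)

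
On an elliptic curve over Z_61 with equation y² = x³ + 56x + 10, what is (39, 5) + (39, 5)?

(17, 43)

tangent at (39, 5): λ = (3·39² + 56)/(2·5) ≡ 44/10. 10⁻¹ ≡ 55 (mod 61), so λ ≡ 44·55 ≡ 41.
  x = λ² - 39 - 39 = 1681 - 78 ≡ 17; y = λ·(39 - 17) - 5 ≡ 43. → (17, 43)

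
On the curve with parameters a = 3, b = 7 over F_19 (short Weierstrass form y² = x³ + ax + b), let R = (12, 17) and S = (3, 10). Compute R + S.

(10, 12)

(12, 17) + (3, 10). λ = (10 - 17)/(3 - 12) ≡ 12/10 mod 19. 10⁻¹ ≡ 2 (mod 19) since 10·2 = 20 ≡ 1, so λ ≡ 5.
  x = λ² - 12 - 3 = 25 - 15 ≡ 10; y = λ·(12 - 10) - 17 ≡ 12. → (10, 12)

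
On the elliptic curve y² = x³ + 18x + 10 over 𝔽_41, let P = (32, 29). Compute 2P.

(28, 30)

tangent at (32, 29): λ = (3·32² + 18)/(2·29) ≡ 15/17. 17⁻¹ ≡ 29 (mod 41), so λ ≡ 15·29 ≡ 25.
  x = λ² - 32 - 32 = 625 - 64 ≡ 28; y = λ·(32 - 28) - 29 ≡ 30. → (28, 30)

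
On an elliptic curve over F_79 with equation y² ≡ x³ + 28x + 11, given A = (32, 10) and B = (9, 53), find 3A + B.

(64, 61)

First 3A:
Repeated addition: build up to 3A.
2A: tangent at (32, 10): λ = (3·32² + 28)/(2·10) ≡ 19/20. 20⁻¹ ≡ 4 (mod 79) since 20·4 = 80 ≡ 1, so λ ≡ 19·4 ≡ 76.
  x = λ² - 32 - 32 = 5776 - 64 ≡ 24; y = λ·(32 - 24) - 10 ≡ 45. → (24, 45)
3A: (24, 45) + (32, 10). λ = (10 - 45)/(32 - 24) ≡ 44/8 mod 79. 8⁻¹ ≡ 10 (mod 79), so λ ≡ 45.
  x = λ² - 24 - 32 = 2025 - 56 ≡ 73; y = λ·(24 - 73) - 45 ≡ 41. → (73, 41)
3A = (73, 41).
Finally 3A + B:
(73, 41) + (9, 53). λ = (53 - 41)/(9 - 73) ≡ 12/15 mod 79. 15⁻¹ ≡ 58 (mod 79), so λ ≡ 64.
  x = λ² - 73 - 9 = 4096 - 82 ≡ 64; y = λ·(73 - 64) - 41 ≡ 61. → (64, 61)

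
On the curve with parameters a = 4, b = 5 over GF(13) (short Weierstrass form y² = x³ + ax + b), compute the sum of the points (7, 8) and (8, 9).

(7, 8) + (8, 9). λ = (9 - 8)/(8 - 7) ≡ 1/1 mod 13. 1⁻¹ ≡ 1 (mod 13) since 1·1 = 1 ≡ 1, so λ ≡ 1.
  x = λ² - 7 - 8 = 1 - 15 ≡ 12; y = λ·(7 - 12) - 8 ≡ 0. → (12, 0)

(12, 0)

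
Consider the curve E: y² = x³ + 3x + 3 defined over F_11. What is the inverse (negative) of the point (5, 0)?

(5, 0)

-(5, 0) = (5, -0 mod 11) = (5, 0).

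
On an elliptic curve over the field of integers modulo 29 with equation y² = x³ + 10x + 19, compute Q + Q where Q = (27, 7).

tangent at (27, 7): λ = (3·27² + 10)/(2·7) ≡ 22/14. 14⁻¹ ≡ 27 (mod 29), so λ ≡ 22·27 ≡ 14.
  x = λ² - 27 - 27 = 196 - 54 ≡ 26; y = λ·(27 - 26) - 7 ≡ 7. → (26, 7)

(26, 7)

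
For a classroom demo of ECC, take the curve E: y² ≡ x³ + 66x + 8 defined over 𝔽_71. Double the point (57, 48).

(17, 47)

tangent at (57, 48): λ = (3·57² + 66)/(2·48) ≡ 15/25. 25⁻¹ ≡ 54 (mod 71) since 25·54 = 1350 ≡ 1, so λ ≡ 15·54 ≡ 29.
  x = λ² - 57 - 57 = 841 - 114 ≡ 17; y = λ·(57 - 17) - 48 ≡ 47. → (17, 47)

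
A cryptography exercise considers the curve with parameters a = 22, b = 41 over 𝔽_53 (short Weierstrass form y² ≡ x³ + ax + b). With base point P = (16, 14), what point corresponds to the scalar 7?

Repeated addition: build up to 7P.
2P: tangent at (16, 14): λ = (3·16² + 22)/(2·14) ≡ 48/28. 28⁻¹ ≡ 36 (mod 53) since 28·36 = 1008 ≡ 1, so λ ≡ 48·36 ≡ 32.
  x = λ² - 16 - 16 = 1024 - 32 ≡ 38; y = λ·(16 - 38) - 14 ≡ 24. → (38, 24)
3P: (38, 24) + (16, 14). λ = (14 - 24)/(16 - 38) ≡ 43/31 mod 53. 31⁻¹ ≡ 12 (mod 53), so λ ≡ 39.
  x = λ² - 38 - 16 = 1521 - 54 ≡ 36; y = λ·(38 - 36) - 24 ≡ 1. → (36, 1)
4P: (36, 1) + (16, 14). λ = (14 - 1)/(16 - 36) ≡ 13/33 mod 53. 33⁻¹ ≡ 45 (mod 53) since 33·45 = 1485 ≡ 1, so λ ≡ 2.
  x = λ² - 36 - 16 = 4 - 52 ≡ 5; y = λ·(36 - 5) - 1 ≡ 8. → (5, 8)
5P: (5, 8) + (16, 14). λ = (14 - 8)/(16 - 5) ≡ 6/11 mod 53. 11⁻¹ ≡ 29 (mod 53), so λ ≡ 15.
  x = λ² - 5 - 16 = 225 - 21 ≡ 45; y = λ·(5 - 45) - 8 ≡ 28. → (45, 28)
6P: (45, 28) + (16, 14). λ = (14 - 28)/(16 - 45) ≡ 39/24 mod 53. 24⁻¹ ≡ 42 (mod 53) since 24·42 = 1008 ≡ 1, so λ ≡ 48.
  x = λ² - 45 - 16 = 2304 - 61 ≡ 17; y = λ·(45 - 17) - 28 ≡ 44. → (17, 44)
7P: (17, 44) + (16, 14). λ = (14 - 44)/(16 - 17) ≡ 23/52 mod 53. 52⁻¹ ≡ 52 (mod 53) since 52·52 = 2704 ≡ 1, so λ ≡ 30.
  x = λ² - 17 - 16 = 900 - 33 ≡ 19; y = λ·(17 - 19) - 44 ≡ 2. → (19, 2)

(19, 2)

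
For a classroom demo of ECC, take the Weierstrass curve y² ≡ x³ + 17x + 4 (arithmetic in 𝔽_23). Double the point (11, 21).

(10, 22)

tangent at (11, 21): λ = (3·11² + 17)/(2·21) ≡ 12/19. 19⁻¹ ≡ 17 (mod 23), so λ ≡ 12·17 ≡ 20.
  x = λ² - 11 - 11 = 400 - 22 ≡ 10; y = λ·(11 - 10) - 21 ≡ 22. → (10, 22)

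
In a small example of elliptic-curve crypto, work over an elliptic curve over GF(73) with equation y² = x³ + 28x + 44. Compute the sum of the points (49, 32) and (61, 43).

(49, 32) + (61, 43). λ = (43 - 32)/(61 - 49) ≡ 11/12 mod 73. 12⁻¹ ≡ 67 (mod 73), so λ ≡ 7.
  x = λ² - 49 - 61 = 49 - 110 ≡ 12; y = λ·(49 - 12) - 32 ≡ 8. → (12, 8)

(12, 8)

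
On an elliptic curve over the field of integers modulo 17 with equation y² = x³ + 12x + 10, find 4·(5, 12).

Write G = (5, 12).
Double-and-add on 4 = (100)₂. Start with G = (5, 12) for the leading 1-bit.
double: tangent at (5, 12): λ = (3·5² + 12)/(2·12) ≡ 2/7. 7⁻¹ ≡ 5 (mod 17), so λ ≡ 2·5 ≡ 10.
  x = λ² - 5 - 5 = 100 - 10 ≡ 5; y = λ·(5 - 5) - 12 ≡ 5. → (5, 5)
double: tangent at (5, 5): λ = (3·5² + 12)/(2·5) ≡ 2/10. 10⁻¹ ≡ 12 (mod 17), so λ ≡ 2·12 ≡ 7.
  x = λ² - 5 - 5 = 49 - 10 ≡ 5; y = λ·(5 - 5) - 5 ≡ 12. → (5, 12)

(5, 12)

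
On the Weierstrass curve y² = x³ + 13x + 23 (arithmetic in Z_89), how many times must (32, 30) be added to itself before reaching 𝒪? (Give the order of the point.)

2P: tangent at (32, 30): λ = (3·32² + 13)/(2·30) ≡ 59/60. 60⁻¹ ≡ 46 (mod 89) since 60·46 = 2760 ≡ 1, so λ ≡ 59·46 ≡ 44.
  x = λ² - 32 - 32 = 1936 - 64 ≡ 3; y = λ·(32 - 3) - 30 ≡ 0. → (3, 0)
3P: (3, 0) + (32, 30). λ = (30 - 0)/(32 - 3) ≡ 30/29 mod 89. 29⁻¹ ≡ 43 (mod 89) since 29·43 = 1247 ≡ 1, so λ ≡ 44.
  x = λ² - 3 - 32 = 1936 - 35 ≡ 32; y = λ·(3 - 32) - 0 ≡ 59. → (32, 59)
4P: (32, 59) + (32, 30): same x and y₁ ≡ -y₂, so the sum is 𝒪.
4P = 𝒪, so the order is 4.

4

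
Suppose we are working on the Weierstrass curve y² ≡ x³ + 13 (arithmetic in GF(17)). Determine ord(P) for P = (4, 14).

9

2P: tangent at (4, 14): λ = (3·4² + 0)/(2·14) ≡ 14/11. 11⁻¹ ≡ 14 (mod 17) since 11·14 = 154 ≡ 1, so λ ≡ 14·14 ≡ 9.
  x = λ² - 4 - 4 = 81 - 8 ≡ 5; y = λ·(4 - 5) - 14 ≡ 11. → (5, 11)
3P: (5, 11) + (4, 14). λ = (14 - 11)/(4 - 5) ≡ 3/16 mod 17. 16⁻¹ ≡ 16 (mod 17) since 16·16 = 256 ≡ 1, so λ ≡ 14.
  x = λ² - 5 - 4 = 196 - 9 ≡ 0; y = λ·(5 - 0) - 11 ≡ 8. → (0, 8)
4P: (0, 8) + (4, 14). λ = (14 - 8)/(4 - 0) ≡ 6/4 mod 17. 4⁻¹ ≡ 13 (mod 17), so λ ≡ 10.
  x = λ² - 0 - 4 = 100 - 4 ≡ 11; y = λ·(0 - 11) - 8 ≡ 1. → (11, 1)
5P: (11, 1) + (4, 14). λ = (14 - 1)/(4 - 11) ≡ 13/10 mod 17. 10⁻¹ ≡ 12 (mod 17), so λ ≡ 3.
  x = λ² - 11 - 4 = 9 - 15 ≡ 11; y = λ·(11 - 11) - 1 ≡ 16. → (11, 16)
6P: (11, 16) + (4, 14). λ = (14 - 16)/(4 - 11) ≡ 15/10 mod 17. 10⁻¹ ≡ 12 (mod 17) since 10·12 = 120 ≡ 1, so λ ≡ 10.
  x = λ² - 11 - 4 = 100 - 15 ≡ 0; y = λ·(11 - 0) - 16 ≡ 9. → (0, 9)
7P: (0, 9) + (4, 14). λ = (14 - 9)/(4 - 0) ≡ 5/4 mod 17. 4⁻¹ ≡ 13 (mod 17), so λ ≡ 14.
  x = λ² - 0 - 4 = 196 - 4 ≡ 5; y = λ·(0 - 5) - 9 ≡ 6. → (5, 6)
8P: (5, 6) + (4, 14). λ = (14 - 6)/(4 - 5) ≡ 8/16 mod 17. 16⁻¹ ≡ 16 (mod 17) since 16·16 = 256 ≡ 1, so λ ≡ 9.
  x = λ² - 5 - 4 = 81 - 9 ≡ 4; y = λ·(5 - 4) - 6 ≡ 3. → (4, 3)
9P: (4, 3) + (4, 14): same x and y₁ ≡ -y₂, so the sum is O.
9P = O, so the order is 9.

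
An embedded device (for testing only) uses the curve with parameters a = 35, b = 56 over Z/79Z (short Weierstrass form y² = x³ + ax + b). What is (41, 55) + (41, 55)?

(16, 29)

tangent at (41, 55): λ = (3·41² + 35)/(2·55) ≡ 22/31. 31⁻¹ ≡ 51 (mod 79), so λ ≡ 22·51 ≡ 16.
  x = λ² - 41 - 41 = 256 - 82 ≡ 16; y = λ·(41 - 16) - 55 ≡ 29. → (16, 29)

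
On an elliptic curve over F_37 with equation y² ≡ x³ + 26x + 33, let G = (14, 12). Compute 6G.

Double-and-add on 6 = (110)₂. Start with G = (14, 12) for the leading 1-bit.
double: tangent at (14, 12): λ = (3·14² + 26)/(2·12) ≡ 22/24. 24⁻¹ ≡ 17 (mod 37) since 24·17 = 408 ≡ 1, so λ ≡ 22·17 ≡ 4.
  x = λ² - 14 - 14 = 16 - 28 ≡ 25; y = λ·(14 - 25) - 12 ≡ 18. → (25, 18)
add G: (25, 18) + (14, 12). λ = (12 - 18)/(14 - 25) ≡ 31/26 mod 37. 26⁻¹ ≡ 10 (mod 37), so λ ≡ 14.
  x = λ² - 25 - 14 = 196 - 39 ≡ 9; y = λ·(25 - 9) - 18 ≡ 21. → (9, 21)
double: tangent at (9, 21): λ = (3·9² + 26)/(2·21) ≡ 10/5. 5⁻¹ ≡ 15 (mod 37), so λ ≡ 10·15 ≡ 2.
  x = λ² - 9 - 9 = 4 - 18 ≡ 23; y = λ·(9 - 23) - 21 ≡ 25. → (23, 25)

(23, 25)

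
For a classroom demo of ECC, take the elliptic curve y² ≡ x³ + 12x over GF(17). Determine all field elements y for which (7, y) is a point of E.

6, 11

x³ + 12x + 0 = 427 ≡ 2 (mod 17).
Square roots of 2 mod 17: 6 and 11 (since 6² = 36 ≡ 2).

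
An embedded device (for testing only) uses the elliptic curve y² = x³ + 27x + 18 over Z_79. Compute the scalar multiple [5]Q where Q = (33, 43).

Double-and-add on 5 = (101)₂. Start with Q = (33, 43) for the leading 1-bit.
double: tangent at (33, 43): λ = (3·33² + 27)/(2·43) ≡ 55/7. 7⁻¹ ≡ 34 (mod 79), so λ ≡ 55·34 ≡ 53.
  x = λ² - 33 - 33 = 2809 - 66 ≡ 57; y = λ·(33 - 57) - 43 ≡ 28. → (57, 28)
double: tangent at (57, 28): λ = (3·57² + 27)/(2·28) ≡ 57/56. 56⁻¹ ≡ 24 (mod 79) since 56·24 = 1344 ≡ 1, so λ ≡ 57·24 ≡ 25.
  x = λ² - 57 - 57 = 625 - 114 ≡ 37; y = λ·(57 - 37) - 28 ≡ 77. → (37, 77)
add Q: (37, 77) + (33, 43). λ = (43 - 77)/(33 - 37) ≡ 45/75 mod 79. 75⁻¹ ≡ 59 (mod 79) since 75·59 = 4425 ≡ 1, so λ ≡ 48.
  x = λ² - 37 - 33 = 2304 - 70 ≡ 22; y = λ·(37 - 22) - 77 ≡ 11. → (22, 11)

(22, 11)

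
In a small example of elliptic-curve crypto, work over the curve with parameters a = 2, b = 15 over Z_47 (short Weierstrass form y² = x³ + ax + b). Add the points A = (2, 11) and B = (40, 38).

(14, 25)

(2, 11) + (40, 38). λ = (38 - 11)/(40 - 2) ≡ 27/38 mod 47. 38⁻¹ ≡ 26 (mod 47) since 38·26 = 988 ≡ 1, so λ ≡ 44.
  x = λ² - 2 - 40 = 1936 - 42 ≡ 14; y = λ·(2 - 14) - 11 ≡ 25. → (14, 25)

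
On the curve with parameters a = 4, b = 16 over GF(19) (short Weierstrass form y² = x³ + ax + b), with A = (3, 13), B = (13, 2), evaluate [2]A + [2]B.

(18, 12)

First 2A:
Repeated addition: build up to 2A.
2A: tangent at (3, 13): λ = (3·3² + 4)/(2·13) ≡ 12/7. 7⁻¹ ≡ 11 (mod 19), so λ ≡ 12·11 ≡ 18.
  x = λ² - 3 - 3 = 324 - 6 ≡ 14; y = λ·(3 - 14) - 13 ≡ 17. → (14, 17)
2A = (14, 17).
Next 2B:
Repeated addition: build up to 2B.
2B: tangent at (13, 2): λ = (3·13² + 4)/(2·2) ≡ 17/4. 4⁻¹ ≡ 5 (mod 19), so λ ≡ 17·5 ≡ 9.
  x = λ² - 13 - 13 = 81 - 26 ≡ 17; y = λ·(13 - 17) - 2 ≡ 0. → (17, 0)
2B = (17, 0).
Finally 2A + 2B:
(14, 17) + (17, 0). λ = (0 - 17)/(17 - 14) ≡ 2/3 mod 19. 3⁻¹ ≡ 13 (mod 19), so λ ≡ 7.
  x = λ² - 14 - 17 = 49 - 31 ≡ 18; y = λ·(14 - 18) - 17 ≡ 12. → (18, 12)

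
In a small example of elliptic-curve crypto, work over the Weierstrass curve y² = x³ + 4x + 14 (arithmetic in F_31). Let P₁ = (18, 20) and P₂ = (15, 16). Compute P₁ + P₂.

(17, 2)

(18, 20) + (15, 16). λ = (16 - 20)/(15 - 18) ≡ 27/28 mod 31. 28⁻¹ ≡ 10 (mod 31) since 28·10 = 280 ≡ 1, so λ ≡ 22.
  x = λ² - 18 - 15 = 484 - 33 ≡ 17; y = λ·(18 - 17) - 20 ≡ 2. → (17, 2)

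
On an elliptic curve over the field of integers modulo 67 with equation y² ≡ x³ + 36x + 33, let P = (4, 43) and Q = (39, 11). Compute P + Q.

(25, 3)

(4, 43) + (39, 11). λ = (11 - 43)/(39 - 4) ≡ 35/35 mod 67. 35⁻¹ ≡ 23 (mod 67) since 35·23 = 805 ≡ 1, so λ ≡ 1.
  x = λ² - 4 - 39 = 1 - 43 ≡ 25; y = λ·(4 - 25) - 43 ≡ 3. → (25, 3)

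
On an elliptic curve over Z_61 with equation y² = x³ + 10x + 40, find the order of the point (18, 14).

2P: tangent at (18, 14): λ = (3·18² + 10)/(2·14) ≡ 6/28. 28⁻¹ ≡ 24 (mod 61) since 28·24 = 672 ≡ 1, so λ ≡ 6·24 ≡ 22.
  x = λ² - 18 - 18 = 484 - 36 ≡ 21; y = λ·(18 - 21) - 14 ≡ 42. → (21, 42)
3P: (21, 42) + (18, 14). λ = (14 - 42)/(18 - 21) ≡ 33/58 mod 61. 58⁻¹ ≡ 20 (mod 61), so λ ≡ 50.
  x = λ² - 21 - 18 = 2500 - 39 ≡ 21; y = λ·(21 - 21) - 42 ≡ 19. → (21, 19)
4P: (21, 19) + (18, 14). λ = (14 - 19)/(18 - 21) ≡ 56/58 mod 61. 58⁻¹ ≡ 20 (mod 61) since 58·20 = 1160 ≡ 1, so λ ≡ 22.
  x = λ² - 21 - 18 = 484 - 39 ≡ 18; y = λ·(21 - 18) - 19 ≡ 47. → (18, 47)
5P: (18, 47) + (18, 14): same x and y₁ ≡ -y₂, so the sum is O.
5P = O, so the order is 5.

5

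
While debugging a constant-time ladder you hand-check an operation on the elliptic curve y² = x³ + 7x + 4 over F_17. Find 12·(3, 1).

Write G = (3, 1).
Double-and-add on 12 = (1100)₂. Start with G = (3, 1) for the leading 1-bit.
double: tangent at (3, 1): λ = (3·3² + 7)/(2·1) ≡ 0/2. 2⁻¹ ≡ 9 (mod 17), so λ ≡ 0·9 ≡ 0.
  x = λ² - 3 - 3 = 0 - 6 ≡ 11; y = λ·(3 - 11) - 1 ≡ 16. → (11, 16)
add G: (11, 16) + (3, 1). λ = (1 - 16)/(3 - 11) ≡ 2/9 mod 17. 9⁻¹ ≡ 2 (mod 17), so λ ≡ 4.
  x = λ² - 11 - 3 = 16 - 14 ≡ 2; y = λ·(11 - 2) - 16 ≡ 3. → (2, 3)
double: tangent at (2, 3): λ = (3·2² + 7)/(2·3) ≡ 2/6. 6⁻¹ ≡ 3 (mod 17), so λ ≡ 2·3 ≡ 6.
  x = λ² - 2 - 2 = 36 - 4 ≡ 15; y = λ·(2 - 15) - 3 ≡ 4. → (15, 4)
double: tangent at (15, 4): λ = (3·15² + 7)/(2·4) ≡ 2/8. 8⁻¹ ≡ 15 (mod 17), so λ ≡ 2·15 ≡ 13.
  x = λ² - 15 - 15 = 169 - 30 ≡ 3; y = λ·(15 - 3) - 4 ≡ 16. → (3, 16)

(3, 16)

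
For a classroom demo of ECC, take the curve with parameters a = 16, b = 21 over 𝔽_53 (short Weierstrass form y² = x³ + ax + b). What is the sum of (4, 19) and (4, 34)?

O

The two points share x = 4 and their y-coordinates satisfy 19 + 34 ≡ 0 (mod 53), so they are inverses. Their sum is ∞.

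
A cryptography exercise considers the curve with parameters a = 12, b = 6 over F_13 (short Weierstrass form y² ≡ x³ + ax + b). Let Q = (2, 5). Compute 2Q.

(8, 4)

tangent at (2, 5): λ = (3·2² + 12)/(2·5) ≡ 11/10. 10⁻¹ ≡ 4 (mod 13), so λ ≡ 11·4 ≡ 5.
  x = λ² - 2 - 2 = 25 - 4 ≡ 8; y = λ·(2 - 8) - 5 ≡ 4. → (8, 4)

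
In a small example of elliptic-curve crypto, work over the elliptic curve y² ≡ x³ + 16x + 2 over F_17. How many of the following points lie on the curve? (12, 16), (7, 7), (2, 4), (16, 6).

3

(12, 16): 16² ≡ 1, rhs ≡ 1 → on.
(7, 7): 7² ≡ 15, rhs ≡ 15 → on.
(2, 4): 4² ≡ 16, rhs ≡ 8 → off.
(16, 6): 6² ≡ 2, rhs ≡ 2 → on.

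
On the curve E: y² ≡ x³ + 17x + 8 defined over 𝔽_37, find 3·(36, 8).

Write P = (36, 8).
Repeated addition: build up to 3P.
2P: tangent at (36, 8): λ = (3·36² + 17)/(2·8) ≡ 20/16. 16⁻¹ ≡ 7 (mod 37), so λ ≡ 20·7 ≡ 29.
  x = λ² - 36 - 36 = 841 - 72 ≡ 29; y = λ·(36 - 29) - 8 ≡ 10. → (29, 10)
3P: (29, 10) + (36, 8). λ = (8 - 10)/(36 - 29) ≡ 35/7 mod 37. 7⁻¹ ≡ 16 (mod 37), so λ ≡ 5.
  x = λ² - 29 - 36 = 25 - 65 ≡ 34; y = λ·(29 - 34) - 10 ≡ 2. → (34, 2)

(34, 2)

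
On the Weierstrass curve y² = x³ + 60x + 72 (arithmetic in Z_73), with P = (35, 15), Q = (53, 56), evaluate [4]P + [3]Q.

(51, 21)

First 4P:
Double-and-add on 4 = (100)₂. Start with P = (35, 15) for the leading 1-bit.
double: tangent at (35, 15): λ = (3·35² + 60)/(2·15) ≡ 12/30. 30⁻¹ ≡ 56 (mod 73), so λ ≡ 12·56 ≡ 15.
  x = λ² - 35 - 35 = 225 - 70 ≡ 9; y = λ·(35 - 9) - 15 ≡ 10. → (9, 10)
double: tangent at (9, 10): λ = (3·9² + 60)/(2·10) ≡ 11/20. 20⁻¹ ≡ 11 (mod 73) since 20·11 = 220 ≡ 1, so λ ≡ 11·11 ≡ 48.
  x = λ² - 9 - 9 = 2304 - 18 ≡ 23; y = λ·(9 - 23) - 10 ≡ 48. → (23, 48)
4P = (23, 48).
Next 3Q:
Repeated addition: build up to 3Q.
2Q: tangent at (53, 56): λ = (3·53² + 60)/(2·56) ≡ 19/39. 39⁻¹ ≡ 15 (mod 73), so λ ≡ 19·15 ≡ 66.
  x = λ² - 53 - 53 = 4356 - 106 ≡ 16; y = λ·(53 - 16) - 56 ≡ 50. → (16, 50)
3Q: (16, 50) + (53, 56). λ = (56 - 50)/(53 - 16) ≡ 6/37 mod 73. 37⁻¹ ≡ 2 (mod 73), so λ ≡ 12.
  x = λ² - 16 - 53 = 144 - 69 ≡ 2; y = λ·(16 - 2) - 50 ≡ 45. → (2, 45)
3Q = (2, 45).
Finally 4P + 3Q:
(23, 48) + (2, 45). λ = (45 - 48)/(2 - 23) ≡ 70/52 mod 73. 52⁻¹ ≡ 66 (mod 73), so λ ≡ 21.
  x = λ² - 23 - 2 = 441 - 25 ≡ 51; y = λ·(23 - 51) - 48 ≡ 21. → (51, 21)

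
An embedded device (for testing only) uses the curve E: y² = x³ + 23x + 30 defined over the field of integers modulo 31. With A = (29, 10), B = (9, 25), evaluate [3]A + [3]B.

(12, 22)

First 3A:
Repeated addition: build up to 3A.
2A: tangent at (29, 10): λ = (3·29² + 23)/(2·10) ≡ 4/20. 20⁻¹ ≡ 14 (mod 31), so λ ≡ 4·14 ≡ 25.
  x = λ² - 29 - 29 = 625 - 58 ≡ 9; y = λ·(29 - 9) - 10 ≡ 25. → (9, 25)
3A: (9, 25) + (29, 10). λ = (10 - 25)/(29 - 9) ≡ 16/20 mod 31. 20⁻¹ ≡ 14 (mod 31), so λ ≡ 7.
  x = λ² - 9 - 29 = 49 - 38 ≡ 11; y = λ·(9 - 11) - 25 ≡ 23. → (11, 23)
3A = (11, 23).
Next 3B:
Repeated addition: build up to 3B.
2B: tangent at (9, 25): λ = (3·9² + 23)/(2·25) ≡ 18/19. 19⁻¹ ≡ 18 (mod 31), so λ ≡ 18·18 ≡ 14.
  x = λ² - 9 - 9 = 196 - 18 ≡ 23; y = λ·(9 - 23) - 25 ≡ 27. → (23, 27)
3B: (23, 27) + (9, 25). λ = (25 - 27)/(9 - 23) ≡ 29/17 mod 31. 17⁻¹ ≡ 11 (mod 31), so λ ≡ 9.
  x = λ² - 23 - 9 = 81 - 32 ≡ 18; y = λ·(23 - 18) - 27 ≡ 18. → (18, 18)
3B = (18, 18).
Finally 3A + 3B:
(11, 23) + (18, 18). λ = (18 - 23)/(18 - 11) ≡ 26/7 mod 31. 7⁻¹ ≡ 9 (mod 31) since 7·9 = 63 ≡ 1, so λ ≡ 17.
  x = λ² - 11 - 18 = 289 - 29 ≡ 12; y = λ·(11 - 12) - 23 ≡ 22. → (12, 22)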